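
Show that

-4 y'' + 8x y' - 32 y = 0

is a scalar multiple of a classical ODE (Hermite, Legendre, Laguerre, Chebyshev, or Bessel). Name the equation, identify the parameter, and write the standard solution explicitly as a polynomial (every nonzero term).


All three coefficients share the factor -4; dividing through by -4 gives  y'' - 2x y' + 8 y = 0.
This matches the Hermite equation y'' - 2x y' + 2n y = 0 with 2n = 8, so n = 4; the polynomial solution is H_4(x).
With y = sum_k a_k x^k, matching x^k gives (k+2)(k+1) a_{k+2} = 2(k - n) a_k = 2(k - 4) a_k. The right side vanishes at k = 4, so the series with the parity of 4 terminates at degree 4.
Standard normalization: leading coefficient of H_n is 2^n, so a_4 = 2^4 = 16. Work downward with a_k = (k+1)(k+2) a_{k+2} / (2(k - n)):
  a_2 = (3)(4)(16) / (2(2 - 4)) = 192/(-4) = -48
  a_0 = (1)(2)(-48) / (2(0 - 4)) = -96/(-8) = 12
Hence H_4(x) = 16 x^4 - 48 x^2 + 12.

H_4(x); series = 16 x^4 - 48 x^2 + 12


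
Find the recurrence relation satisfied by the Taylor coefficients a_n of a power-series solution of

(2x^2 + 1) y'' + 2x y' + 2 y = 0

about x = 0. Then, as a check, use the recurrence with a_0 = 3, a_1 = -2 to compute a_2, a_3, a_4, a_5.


Substitute y = sum_n a_n x^n.
(1 + 2 x^2) y'' contributes (n+2)(n+1) a_{n+2} + 2 n(n-1) a_n at x^n.
2 x y'(x) contributes 2 n a_n at x^n.
2 y(x) contributes 2 a_n at x^n.
Matching x^n: (n+2)(n+1) a_{n+2} + (2 n(n-1) + 2 n + 2) a_n = 0.
Thus a_{n+2} = (-2 n(n-1) - 2 n - 2) / ((n+1)(n+2)) * a_n.

Check with a_0 = 3, a_1 = -2 (apply the recurrence for n = 0, 1, 2, 3): a_0 = 3, a_1 = -2, a_2 = -3, a_3 = 4/3, a_4 = 5/2, a_5 = -4/3.

a_(n+2) = (-2 n(n-1) - 2 n - 2) / ((n+1)(n+2)) * a_n; check: a_0 = 3, a_1 = -2, a_2 = -3, a_3 = 4/3, a_4 = 5/2, a_5 = -4/3


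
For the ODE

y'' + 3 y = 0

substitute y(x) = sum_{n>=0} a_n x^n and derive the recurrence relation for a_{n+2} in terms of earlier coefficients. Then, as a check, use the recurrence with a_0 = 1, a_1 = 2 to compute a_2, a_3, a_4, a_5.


Substitute y = sum_n a_n x^n into y'' + (const) y = 0.
y''(x) = sum_{n>=0} (n+2)(n+1) a_{n+2} x^n.
The ODE becomes sum_n [(n+2)(n+1) a_{n+2} + 3 a_n] x^n = 0.
Setting each coefficient to zero gives the recurrence:
  (n+2)(n+1) a_{n+2} + 3 a_n = 0,
  a_{n+2} = -3 / ((n+1)(n+2)) a_n.

Check with a_0 = 1, a_1 = 2 (apply the recurrence for n = 0, 1, 2, 3): a_0 = 1, a_1 = 2, a_2 = -3/2, a_3 = -1, a_4 = 3/8, a_5 = 3/20.

a_{n+2} = -3/((n+1)(n+2)) * a_n; check: a_0 = 1, a_1 = 2, a_2 = -3/2, a_3 = -1, a_4 = 3/8, a_5 = 3/20


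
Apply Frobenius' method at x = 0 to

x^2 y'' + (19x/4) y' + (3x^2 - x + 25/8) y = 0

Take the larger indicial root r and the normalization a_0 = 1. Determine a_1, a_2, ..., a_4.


Write in Frobenius form y'' + (p(x)/x) y' + (q(x)/x^2) y = 0:
  p(x) = 19/4,  q(x) = 3x^2 - x + 25/8.
Indicial equation: r(r-1) + (19/4) r + (25/8) = 0 -> roots r_1 = -5/4, r_2 = -5/2.
Take r = r_1 = -5/4. Let y(x) = x^r sum_{n>=0} a_n x^n with a_0 = 1.
Substitute y = x^r sum a_n x^n and match x^{r+n}. The recurrence is
  D(n) a_n - 1 a_{n-1} + 3 a_{n-2} = 0,  where D(n) = (r+n)(r+n-1) + (19/4)(r+n) + (25/8).
  a_n = [1 a_{n-1} - 3 a_{n-2}] / D(n).
Since the indicial polynomial factors as (r - r_1)(r - r_2), D(n) = (r_1 + n - r_1)(r_1 + n - r_2) = n(n + 5/4).
Evaluating step by step (a_0 = 1):
  n = 1: D(1) = 1(1 + 5/4) = 9/4; numerator = 1(1) = 1; a_1 = (1)/(9/4) = 4/9
  n = 2: D(2) = 2(2 + 5/4) = 13/2; numerator = 1(4/9) - 3(1) = -23/9; a_2 = (-23/9)/(13/2) = -46/117
  n = 3: D(3) = 3(3 + 5/4) = 51/4; numerator = 1(-46/117) - 3(4/9) = -202/117; a_3 = (-202/117)/(51/4) = -808/5967
  n = 4: D(4) = 4(4 + 5/4) = 21; numerator = 1(-808/5967) - 3(-46/117) = 6230/5967; a_4 = (6230/5967)/(21) = 890/17901

r = -5/4; a_0 = 1; a_1 = 4/9; a_2 = -46/117; a_3 = -808/5967; a_4 = 890/17901


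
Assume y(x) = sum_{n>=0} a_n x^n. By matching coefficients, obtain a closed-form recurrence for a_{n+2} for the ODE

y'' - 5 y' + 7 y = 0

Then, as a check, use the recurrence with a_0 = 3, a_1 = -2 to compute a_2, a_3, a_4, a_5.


Substitute y = sum_n a_n x^n.
y''(x) has coefficient (n+2)(n+1) a_{n+2} at x^n;
-5 y'(x) has coefficient -5 (n+1) a_{n+1} at x^n;
7 y(x) has coefficient 7 a_n at x^n.
Matching x^n: (n+2)(n+1) a_{n+2} - 5 (n+1) a_{n+1} + 7 a_n = 0.
Thus a_{n+2} = [5 (n+1) a_{n+1} - 7 a_n] / ((n+1)(n+2)).

Check with a_0 = 3, a_1 = -2 (apply the recurrence for n = 0, 1, 2, 3): a_0 = 3, a_1 = -2, a_2 = -31/2, a_3 = -47/2, a_4 = -61/3, a_5 = -1453/120.

a_(n+2) = [5 (n+1) a_(n+1) - 7 a_n] / ((n+1)(n+2)); check: a_0 = 3, a_1 = -2, a_2 = -31/2, a_3 = -47/2, a_4 = -61/3, a_5 = -1453/120


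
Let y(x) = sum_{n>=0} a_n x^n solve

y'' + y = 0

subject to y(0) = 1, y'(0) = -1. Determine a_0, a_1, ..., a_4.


Ansatz: y(x) = sum_{n>=0} a_n x^n, so y'(x) = sum_{n>=1} n a_n x^(n-1) and y''(x) = sum_{n>=2} n(n-1) a_n x^(n-2).
Substitute into P(x) y'' + Q(x) y' + R(x) y = 0 with P(x) = 1, Q(x) = 0, R(x) = 1, and match powers of x.
Initial conditions: a_0 = 1, a_1 = -1.
Setting the coefficient of each power of x to zero and solving order by order (substituting the coefficients already found):
  x^0: 2 a_2 + a_0 = 0  ->  2 a_2 = -a_0 = -1  ->  a_2 = -1/2
  x^1: 6 a_3 + a_1 = 0  ->  6 a_3 = -a_1 = 1  ->  a_3 = 1/6
  x^2: 12 a_4 + a_2 = 0  ->  12 a_4 = -a_2 = 1/2  ->  a_4 = 1/24
Truncated series: y(x) = 1 - x - (1/2) x^2 + (1/6) x^3 + (1/24) x^4 + O(x^5).

a_0 = 1; a_1 = -1; a_2 = -1/2; a_3 = 1/6; a_4 = 1/24


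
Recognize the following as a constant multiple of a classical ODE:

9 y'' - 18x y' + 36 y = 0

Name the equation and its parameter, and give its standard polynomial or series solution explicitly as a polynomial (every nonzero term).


All three coefficients share the factor 9; dividing through by 9 gives  y'' - 2x y' + 4 y = 0.
This matches the Hermite equation y'' - 2x y' + 2n y = 0 with 2n = 4, so n = 2; the polynomial solution is H_2(x).
With y = sum_k a_k x^k, matching x^k gives (k+2)(k+1) a_{k+2} = 2(k - n) a_k = 2(k - 2) a_k. The right side vanishes at k = 2, so the series with the parity of 2 terminates at degree 2.
Standard normalization: leading coefficient of H_n is 2^n, so a_2 = 2^2 = 4. Work downward with a_k = (k+1)(k+2) a_{k+2} / (2(k - n)):
  a_0 = (1)(2)(4) / (2(0 - 2)) = 8/(-4) = -2
Hence H_2(x) = 4 x^2 - 2.

H_2(x); series = 4 x^2 - 2


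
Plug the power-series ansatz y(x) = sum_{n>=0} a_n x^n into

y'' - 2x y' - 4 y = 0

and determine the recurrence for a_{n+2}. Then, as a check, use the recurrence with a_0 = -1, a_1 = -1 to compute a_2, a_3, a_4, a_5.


Substitute y = sum_n a_n x^n.
y''(x) has coefficient (n+2)(n+1) a_{n+2} at x^n;
-2 x y'(x) has coefficient -2 n a_n at x^n (shift);
-4 y(x) has coefficient -4 a_n at x^n.
Matching x^n: (n+2)(n+1) a_{n+2} + (-2n - 4) a_n = 0.
Thus a_{n+2} = (2n + 4) / ((n+1)(n+2)) * a_n.

Check with a_0 = -1, a_1 = -1 (apply the recurrence for n = 0, 1, 2, 3): a_0 = -1, a_1 = -1, a_2 = -2, a_3 = -1, a_4 = -4/3, a_5 = -1/2.

a_(n+2) = (2n + 4) / ((n+1)(n+2)) * a_n; check: a_0 = -1, a_1 = -1, a_2 = -2, a_3 = -1, a_4 = -4/3, a_5 = -1/2


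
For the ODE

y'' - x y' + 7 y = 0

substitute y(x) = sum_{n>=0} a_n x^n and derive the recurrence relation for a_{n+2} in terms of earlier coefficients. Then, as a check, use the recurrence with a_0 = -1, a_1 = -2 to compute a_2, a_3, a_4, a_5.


Substitute y = sum_n a_n x^n.
y''(x) has coefficient (n+2)(n+1) a_{n+2} at x^n;
-x y'(x) has coefficient -n a_n at x^n (shift);
7 y(x) has coefficient 7 a_n at x^n.
Matching x^n: (n+2)(n+1) a_{n+2} + (-n + 7) a_n = 0.
Thus a_{n+2} = (n - 7) / ((n+1)(n+2)) * a_n.

Check with a_0 = -1, a_1 = -2 (apply the recurrence for n = 0, 1, 2, 3): a_0 = -1, a_1 = -2, a_2 = 7/2, a_3 = 2, a_4 = -35/24, a_5 = -2/5.

a_(n+2) = (n - 7) / ((n+1)(n+2)) * a_n; check: a_0 = -1, a_1 = -2, a_2 = 7/2, a_3 = 2, a_4 = -35/24, a_5 = -2/5


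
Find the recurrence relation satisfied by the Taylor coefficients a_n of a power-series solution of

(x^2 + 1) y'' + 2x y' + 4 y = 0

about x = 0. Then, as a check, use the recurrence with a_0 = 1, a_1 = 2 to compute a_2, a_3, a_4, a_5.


Substitute y = sum_n a_n x^n.
(1 + 1 x^2) y'' contributes (n+2)(n+1) a_{n+2} + n(n-1) a_n at x^n.
2 x y'(x) contributes 2 n a_n at x^n.
4 y(x) contributes 4 a_n at x^n.
Matching x^n: (n+2)(n+1) a_{n+2} + (n(n-1) + 2 n + 4) a_n = 0.
Thus a_{n+2} = (-n(n-1) - 2 n - 4) / ((n+1)(n+2)) * a_n.

Check with a_0 = 1, a_1 = 2 (apply the recurrence for n = 0, 1, 2, 3): a_0 = 1, a_1 = 2, a_2 = -2, a_3 = -2, a_4 = 5/3, a_5 = 8/5.

a_(n+2) = (-n(n-1) - 2 n - 4) / ((n+1)(n+2)) * a_n; check: a_0 = 1, a_1 = 2, a_2 = -2, a_3 = -2, a_4 = 5/3, a_5 = 8/5


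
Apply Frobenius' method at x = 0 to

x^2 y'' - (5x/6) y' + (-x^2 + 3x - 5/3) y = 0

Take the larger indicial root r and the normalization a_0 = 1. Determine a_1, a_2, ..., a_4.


Write in Frobenius form y'' + (p(x)/x) y' + (q(x)/x^2) y = 0:
  p(x) = -5/6,  q(x) = -x^2 + 3x - 5/3.
Indicial equation: r(r-1) + (-5/6) r + (-5/3) = 0 -> roots r_1 = 5/2, r_2 = -2/3.
Take r = r_1 = 5/2. Let y(x) = x^r sum_{n>=0} a_n x^n with a_0 = 1.
Substitute y = x^r sum a_n x^n and match x^{r+n}. The recurrence is
  D(n) a_n + 3 a_{n-1} - 1 a_{n-2} = 0,  where D(n) = (r+n)(r+n-1) + (-5/6)(r+n) + (-5/3).
  a_n = [-3 a_{n-1} + 1 a_{n-2}] / D(n).
Since the indicial polynomial factors as (r - r_1)(r - r_2), D(n) = (r_1 + n - r_1)(r_1 + n - r_2) = n(n + 19/6).
Evaluating step by step (a_0 = 1):
  n = 1: D(1) = 1(1 + 19/6) = 25/6; numerator = -3(1) = -3; a_1 = (-3)/(25/6) = -18/25
  n = 2: D(2) = 2(2 + 19/6) = 31/3; numerator = -3(-18/25) + 1(1) = 79/25; a_2 = (79/25)/(31/3) = 237/775
  n = 3: D(3) = 3(3 + 19/6) = 37/2; numerator = -3(237/775) + 1(-18/25) = -1269/775; a_3 = (-1269/775)/(37/2) = -2538/28675
  n = 4: D(4) = 4(4 + 19/6) = 86/3; numerator = -3(-2538/28675) + 1(237/775) = 16383/28675; a_4 = (16383/28675)/(86/3) = 1143/57350

r = 5/2; a_0 = 1; a_1 = -18/25; a_2 = 237/775; a_3 = -2538/28675; a_4 = 1143/57350


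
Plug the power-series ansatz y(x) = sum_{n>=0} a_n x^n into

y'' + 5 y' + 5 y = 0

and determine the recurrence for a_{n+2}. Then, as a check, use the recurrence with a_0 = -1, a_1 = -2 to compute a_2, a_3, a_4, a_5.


Substitute y = sum_n a_n x^n.
y''(x) has coefficient (n+2)(n+1) a_{n+2} at x^n;
5 y'(x) has coefficient 5 (n+1) a_{n+1} at x^n;
5 y(x) has coefficient 5 a_n at x^n.
Matching x^n: (n+2)(n+1) a_{n+2} + 5 (n+1) a_{n+1} + 5 a_n = 0.
Thus a_{n+2} = [-5 (n+1) a_{n+1} - 5 a_n] / ((n+1)(n+2)).

Check with a_0 = -1, a_1 = -2 (apply the recurrence for n = 0, 1, 2, 3): a_0 = -1, a_1 = -2, a_2 = 15/2, a_3 = -65/6, a_4 = 125/12, a_5 = -185/24.

a_(n+2) = [-5 (n+1) a_(n+1) - 5 a_n] / ((n+1)(n+2)); check: a_0 = -1, a_1 = -2, a_2 = 15/2, a_3 = -65/6, a_4 = 125/12, a_5 = -185/24


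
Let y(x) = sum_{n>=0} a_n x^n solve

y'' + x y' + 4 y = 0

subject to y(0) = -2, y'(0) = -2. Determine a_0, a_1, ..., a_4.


Ansatz: y(x) = sum_{n>=0} a_n x^n, so y'(x) = sum_{n>=1} n a_n x^(n-1) and y''(x) = sum_{n>=2} n(n-1) a_n x^(n-2).
Substitute into P(x) y'' + Q(x) y' + R(x) y = 0 with P(x) = 1, Q(x) = x, R(x) = 4, and match powers of x.
Initial conditions: a_0 = -2, a_1 = -2.
Setting the coefficient of each power of x to zero and solving order by order (substituting the coefficients already found):
  x^0: 2 a_2 + 4 a_0 = 0  ->  2 a_2 = -4 a_0 = 8  ->  a_2 = 4
  x^1: 6 a_3 + 5 a_1 = 0  ->  6 a_3 = -5 a_1 = 10  ->  a_3 = 5/3
  x^2: 12 a_4 + 6 a_2 = 0  ->  12 a_4 = -6 a_2 = -24  ->  a_4 = -2
Truncated series: y(x) = -2 - 2 x + 4 x^2 + (5/3) x^3 - 2 x^4 + O(x^5).

a_0 = -2; a_1 = -2; a_2 = 4; a_3 = 5/3; a_4 = -2


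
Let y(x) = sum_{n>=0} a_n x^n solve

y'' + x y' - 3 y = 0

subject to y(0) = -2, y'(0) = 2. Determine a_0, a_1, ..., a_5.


Ansatz: y(x) = sum_{n>=0} a_n x^n, so y'(x) = sum_{n>=1} n a_n x^(n-1) and y''(x) = sum_{n>=2} n(n-1) a_n x^(n-2).
Substitute into P(x) y'' + Q(x) y' + R(x) y = 0 with P(x) = 1, Q(x) = x, R(x) = -3, and match powers of x.
Initial conditions: a_0 = -2, a_1 = 2.
Setting the coefficient of each power of x to zero and solving order by order (substituting the coefficients already found):
  x^0: 2 a_2 - 3 a_0 = 0  ->  2 a_2 = 3 a_0 = -6  ->  a_2 = -3
  x^1: 6 a_3 - 2 a_1 = 0  ->  6 a_3 = 2 a_1 = 4  ->  a_3 = 2/3
  x^2: 12 a_4 - a_2 = 0  ->  12 a_4 = a_2 = -3  ->  a_4 = -1/4
  x^3: 20 a_5 = 0  ->  a_5 = 0
Truncated series: y(x) = -2 + 2 x - 3 x^2 + (2/3) x^3 - (1/4) x^4 + O(x^6).

a_0 = -2; a_1 = 2; a_2 = -3; a_3 = 2/3; a_4 = -1/4; a_5 = 0


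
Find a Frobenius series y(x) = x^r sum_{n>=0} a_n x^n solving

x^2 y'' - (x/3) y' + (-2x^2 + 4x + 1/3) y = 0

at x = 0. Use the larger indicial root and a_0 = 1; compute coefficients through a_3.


Write in Frobenius form y'' + (p(x)/x) y' + (q(x)/x^2) y = 0:
  p(x) = -1/3,  q(x) = -2x^2 + 4x + 1/3.
Indicial equation: r(r-1) + (-1/3) r + (1/3) = 0 -> roots r_1 = 1, r_2 = 1/3.
Take r = r_1 = 1. Let y(x) = x^r sum_{n>=0} a_n x^n with a_0 = 1.
Substitute y = x^r sum a_n x^n and match x^{r+n}. The recurrence is
  D(n) a_n + 4 a_{n-1} - 2 a_{n-2} = 0,  where D(n) = (r+n)(r+n-1) + (-1/3)(r+n) + (1/3).
  a_n = [-4 a_{n-1} + 2 a_{n-2}] / D(n).
Since the indicial polynomial factors as (r - r_1)(r - r_2), D(n) = (r_1 + n - r_1)(r_1 + n - r_2) = n(n + 2/3).
Evaluating step by step (a_0 = 1):
  n = 1: D(1) = 1(1 + 2/3) = 5/3; numerator = -4(1) = -4; a_1 = (-4)/(5/3) = -12/5
  n = 2: D(2) = 2(2 + 2/3) = 16/3; numerator = -4(-12/5) + 2(1) = 58/5; a_2 = (58/5)/(16/3) = 87/40
  n = 3: D(3) = 3(3 + 2/3) = 11; numerator = -4(87/40) + 2(-12/5) = -27/2; a_3 = (-27/2)/(11) = -27/22

r = 1; a_0 = 1; a_1 = -12/5; a_2 = 87/40; a_3 = -27/22


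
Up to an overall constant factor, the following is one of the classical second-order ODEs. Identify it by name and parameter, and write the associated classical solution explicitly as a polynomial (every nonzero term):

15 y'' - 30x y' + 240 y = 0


All three coefficients share the factor 15; dividing through by 15 gives  y'' - 2x y' + 16 y = 0.
This matches the Hermite equation y'' - 2x y' + 2n y = 0 with 2n = 16, so n = 8; the polynomial solution is H_8(x).
With y = sum_k a_k x^k, matching x^k gives (k+2)(k+1) a_{k+2} = 2(k - n) a_k = 2(k - 8) a_k. The right side vanishes at k = 8, so the series with the parity of 8 terminates at degree 8.
Standard normalization: leading coefficient of H_n is 2^n, so a_8 = 2^8 = 256. Work downward with a_k = (k+1)(k+2) a_{k+2} / (2(k - n)):
  a_6 = (7)(8)(256) / (2(6 - 8)) = 14336/(-4) = -3584
  a_4 = (5)(6)(-3584) / (2(4 - 8)) = -107520/(-8) = 13440
  a_2 = (3)(4)(13440) / (2(2 - 8)) = 161280/(-12) = -13440
  a_0 = (1)(2)(-13440) / (2(0 - 8)) = -26880/(-16) = 1680
Hence H_8(x) = 256 x^8 - 3584 x^6 + 13440 x^4 - 13440 x^2 + 1680.

H_8(x); series = 256 x^8 - 3584 x^6 + 13440 x^4 - 13440 x^2 + 1680


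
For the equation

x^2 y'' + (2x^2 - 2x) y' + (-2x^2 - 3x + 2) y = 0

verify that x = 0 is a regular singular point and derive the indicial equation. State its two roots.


Divide by x^2 to reach normal form y'' + P_1(x) y' + P_2(x) y = 0 with P_1(x) = 2 - 2/x and P_2(x) = -2 - 3/x + 2/x^2.
x = 0 is a singular point because the y'-coefficient 2 - 2/x has a pole at x = 0 and the y-coefficient -2 - 3/x + 2/x^2 has a pole at x = 0.
It is a regular singular point because x P_1(x) = p(x) = 2x - 2 and x^2 P_2(x) = q(x) = -2x^2 - 3x + 2 are polynomials, hence analytic at x = 0.
p(0) = -2,  q(0) = 2.
Indicial equation: r(r-1) + p(0) r + q(0) = 0, i.e. r^2 + (p(0) - 1) r + q(0) = 0, i.e. r^2 - 3 r + 2 = 0.
Discriminant: (-3)^2 - 4(2) = 1, so r = (3 ± 1)/2.
Solving: r_1 = 2, r_2 = 1.

indicial: r^2 - 3 r + 2 = 0; roots r_1 = 2, r_2 = 1


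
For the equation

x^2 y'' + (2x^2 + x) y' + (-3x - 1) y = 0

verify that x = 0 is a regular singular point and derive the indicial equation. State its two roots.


Divide by x^2 to reach normal form y'' + P_1(x) y' + P_2(x) y = 0 with P_1(x) = 2 + 1/x and P_2(x) = -3/x - 1/x^2.
x = 0 is a singular point because the y'-coefficient 2 + 1/x has a pole at x = 0 and the y-coefficient -3/x - 1/x^2 has a pole at x = 0.
It is a regular singular point because x P_1(x) = p(x) = 2x + 1 and x^2 P_2(x) = q(x) = -3x - 1 are polynomials, hence analytic at x = 0.
p(0) = 1,  q(0) = -1.
Indicial equation: r(r-1) + p(0) r + q(0) = 0, i.e. r^2 + (p(0) - 1) r + q(0) = 0, i.e. r^2 - 1 = 0.
Discriminant: (0)^2 - 4(-1) = 4, so r = (0 ± 2)/2.
Solving: r_1 = 1, r_2 = -1.

indicial: r^2 - 1 = 0; roots r_1 = 1, r_2 = -1


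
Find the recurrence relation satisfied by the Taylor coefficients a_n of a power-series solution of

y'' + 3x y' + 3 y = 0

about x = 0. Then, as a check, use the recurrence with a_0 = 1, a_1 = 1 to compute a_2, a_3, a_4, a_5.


Substitute y = sum_n a_n x^n.
y''(x) has coefficient (n+2)(n+1) a_{n+2} at x^n;
3 x y'(x) has coefficient 3 n a_n at x^n (shift);
3 y(x) has coefficient 3 a_n at x^n.
Matching x^n: (n+2)(n+1) a_{n+2} + (3n + 3) a_n = 0.
Thus a_{n+2} = (-3n - 3) / ((n+1)(n+2)) * a_n.

Check with a_0 = 1, a_1 = 1 (apply the recurrence for n = 0, 1, 2, 3): a_0 = 1, a_1 = 1, a_2 = -3/2, a_3 = -1, a_4 = 9/8, a_5 = 3/5.

a_(n+2) = (-3n - 3) / ((n+1)(n+2)) * a_n; check: a_0 = 1, a_1 = 1, a_2 = -3/2, a_3 = -1, a_4 = 9/8, a_5 = 3/5


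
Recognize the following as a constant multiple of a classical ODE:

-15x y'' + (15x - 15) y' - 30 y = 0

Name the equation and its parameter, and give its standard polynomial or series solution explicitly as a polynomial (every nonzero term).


All three coefficients share the factor -15; dividing through by -15 gives  x y'' + (1 - x) y' + 2 y = 0.
This matches the Laguerre equation x y'' + (1 - x) y' + n y = 0 with n = 2; the polynomial solution is L_2(x).
With y = sum_k a_k x^k, matching x^k gives (k+1)k a_{k+1} + (k+1) a_{k+1} - k a_k + n a_k = 0, i.e. (k+1)^2 a_{k+1} = (k - n) a_k = (k - 2) a_k. The right side vanishes at k = 2, so the series terminates at degree 2.
Standard normalization L_n(0) = 1 gives a_0 = 1. Work upward with a_{k+1} = (k - 2) a_k / (k+1)^2:
  a_1 = (0 - 2)(1) / 1^2 = -2/1 = -2
  a_2 = (1 - 2)(-2) / 2^2 = 2/4 = 1/2
Hence L_2(x) = x^2/2 - 2 x + 1.

L_2(x); series = x^2/2 - 2 x + 1


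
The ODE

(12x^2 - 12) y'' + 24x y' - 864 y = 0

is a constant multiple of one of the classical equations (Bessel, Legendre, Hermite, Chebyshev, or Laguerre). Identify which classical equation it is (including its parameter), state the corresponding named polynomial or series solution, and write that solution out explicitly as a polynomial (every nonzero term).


All three coefficients share the factor -12; dividing through by -12 gives  (1 - x^2) y'' - 2x y' + 72 y = 0.
This matches the Legendre equation (1 - x^2) y'' - 2x y' + n(n+1) y = 0 (note the -2x y' term) with n(n+1) = 72, so n = 8; the polynomial solution is P_8(x).
With y = sum_k a_k x^k, matching x^k gives (k+2)(k+1) a_{k+2} = [k(k+1) - n(n+1)] a_k = (k - 8)(k + 9) a_k. The right side vanishes at k = 8, so the series with the parity of 8 terminates at degree 8.
Standard normalization (P_n(1) = 1): leading coefficient (2n)!/(2^n (n!)^2) = 20922789888000/(256*1625702400) = 6435/128, so a_8 = 6435/128. Work downward with a_k = (k+1)(k+2) a_{k+2} / ((k - 8)(k + 9)):
  a_6 = (7)(8)(6435/128) / ((6 - 8)(6 + 9)) = (45045/16)/(-30) = -3003/32
  a_4 = (5)(6)(-3003/32) / ((4 - 8)(4 + 9)) = (-45045/16)/(-52) = 3465/64
  a_2 = (3)(4)(3465/64) / ((2 - 8)(2 + 9)) = (10395/16)/(-66) = -315/32
  a_0 = (1)(2)(-315/32) / ((0 - 8)(0 + 9)) = (-315/16)/(-72) = 35/128
Hence P_8(x) = 6435 x^8/128 - 3003 x^6/32 + 3465 x^4/64 - 315 x^2/32 + 35/128.

P_8(x); series = 6435 x^8/128 - 3003 x^6/32 + 3465 x^4/64 - 315 x^2/32 + 35/128


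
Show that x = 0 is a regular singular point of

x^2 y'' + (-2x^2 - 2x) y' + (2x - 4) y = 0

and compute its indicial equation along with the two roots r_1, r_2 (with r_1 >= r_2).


Divide by x^2 to reach normal form y'' + P_1(x) y' + P_2(x) y = 0 with P_1(x) = -2 - 2/x and P_2(x) = 2/x - 4/x^2.
x = 0 is a singular point because the y'-coefficient -2 - 2/x has a pole at x = 0 and the y-coefficient 2/x - 4/x^2 has a pole at x = 0.
It is a regular singular point because x P_1(x) = p(x) = -2x - 2 and x^2 P_2(x) = q(x) = 2x - 4 are polynomials, hence analytic at x = 0.
p(0) = -2,  q(0) = -4.
Indicial equation: r(r-1) + p(0) r + q(0) = 0, i.e. r^2 + (p(0) - 1) r + q(0) = 0, i.e. r^2 - 3 r - 4 = 0.
Discriminant: (-3)^2 - 4(-4) = 25, so r = (3 ± 5)/2.
Solving: r_1 = 4, r_2 = -1.

indicial: r^2 - 3 r - 4 = 0; roots r_1 = 4, r_2 = -1


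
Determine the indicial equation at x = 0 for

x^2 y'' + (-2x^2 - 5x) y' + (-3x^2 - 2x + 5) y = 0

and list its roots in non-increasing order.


Divide by x^2 to reach normal form y'' + P_1(x) y' + P_2(x) y = 0 with P_1(x) = -2 - 5/x and P_2(x) = -3 - 2/x + 5/x^2.
x = 0 is a singular point because the y'-coefficient -2 - 5/x has a pole at x = 0 and the y-coefficient -3 - 2/x + 5/x^2 has a pole at x = 0.
It is a regular singular point because x P_1(x) = p(x) = -2x - 5 and x^2 P_2(x) = q(x) = -3x^2 - 2x + 5 are polynomials, hence analytic at x = 0.
p(0) = -5,  q(0) = 5.
Indicial equation: r(r-1) + p(0) r + q(0) = 0, i.e. r^2 + (p(0) - 1) r + q(0) = 0, i.e. r^2 - 6 r + 5 = 0.
Discriminant: (-6)^2 - 4(5) = 16, so r = (6 ± 4)/2.
Solving: r_1 = 5, r_2 = 1.

indicial: r^2 - 6 r + 5 = 0; roots r_1 = 5, r_2 = 1


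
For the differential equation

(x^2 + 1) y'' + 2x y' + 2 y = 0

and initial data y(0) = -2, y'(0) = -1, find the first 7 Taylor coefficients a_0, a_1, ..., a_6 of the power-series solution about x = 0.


Ansatz: y(x) = sum_{n>=0} a_n x^n, so y'(x) = sum_{n>=1} n a_n x^(n-1) and y''(x) = sum_{n>=2} n(n-1) a_n x^(n-2).
Substitute into P(x) y'' + Q(x) y' + R(x) y = 0 with P(x) = x^2 + 1, Q(x) = 2x, R(x) = 2, and match powers of x.
Initial conditions: a_0 = -2, a_1 = -1.
Setting the coefficient of each power of x to zero and solving order by order (substituting the coefficients already found):
  x^0: 2 a_2 + 2 a_0 = 0  ->  2 a_2 = -2 a_0 = 4  ->  a_2 = 2
  x^1: 6 a_3 + 4 a_1 = 0  ->  6 a_3 = -4 a_1 = 4  ->  a_3 = 2/3
  x^2: 12 a_4 + 8 a_2 = 0  ->  12 a_4 = -8 a_2 = -16  ->  a_4 = -4/3
  x^3: 20 a_5 + 14 a_3 = 0  ->  20 a_5 = -14 a_3 = -28/3  ->  a_5 = -7/15
  x^4: 30 a_6 + 22 a_4 = 0  ->  30 a_6 = -22 a_4 = 88/3  ->  a_6 = 44/45
Truncated series: y(x) = -2 - x + 2 x^2 + (2/3) x^3 - (4/3) x^4 - (7/15) x^5 + (44/45) x^6 + O(x^7).

a_0 = -2; a_1 = -1; a_2 = 2; a_3 = 2/3; a_4 = -4/3; a_5 = -7/15; a_6 = 44/45


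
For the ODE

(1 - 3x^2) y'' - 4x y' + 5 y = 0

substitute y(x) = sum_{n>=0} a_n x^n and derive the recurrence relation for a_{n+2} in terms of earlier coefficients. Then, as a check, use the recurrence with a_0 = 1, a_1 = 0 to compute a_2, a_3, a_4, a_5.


Substitute y = sum_n a_n x^n.
(1 - 3 x^2) y'' contributes (n+2)(n+1) a_{n+2} - 3 n(n-1) a_n at x^n.
-4 x y'(x) contributes -4 n a_n at x^n.
5 y(x) contributes 5 a_n at x^n.
Matching x^n: (n+2)(n+1) a_{n+2} + (-3 n(n-1) - 4 n + 5) a_n = 0.
Thus a_{n+2} = (3 n(n-1) + 4 n - 5) / ((n+1)(n+2)) * a_n.

Check with a_0 = 1, a_1 = 0 (apply the recurrence for n = 0, 1, 2, 3): a_0 = 1, a_1 = 0, a_2 = -5/2, a_3 = 0, a_4 = -15/8, a_5 = 0.

a_(n+2) = (3 n(n-1) + 4 n - 5) / ((n+1)(n+2)) * a_n; check: a_0 = 1, a_1 = 0, a_2 = -5/2, a_3 = 0, a_4 = -15/8, a_5 = 0


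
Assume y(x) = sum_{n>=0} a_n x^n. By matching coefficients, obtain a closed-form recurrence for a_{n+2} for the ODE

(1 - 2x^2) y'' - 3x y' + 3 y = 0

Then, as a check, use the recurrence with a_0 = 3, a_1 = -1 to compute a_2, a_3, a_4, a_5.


Substitute y = sum_n a_n x^n.
(1 - 2 x^2) y'' contributes (n+2)(n+1) a_{n+2} - 2 n(n-1) a_n at x^n.
-3 x y'(x) contributes -3 n a_n at x^n.
3 y(x) contributes 3 a_n at x^n.
Matching x^n: (n+2)(n+1) a_{n+2} + (-2 n(n-1) - 3 n + 3) a_n = 0.
Thus a_{n+2} = (2 n(n-1) + 3 n - 3) / ((n+1)(n+2)) * a_n.

Check with a_0 = 3, a_1 = -1 (apply the recurrence for n = 0, 1, 2, 3): a_0 = 3, a_1 = -1, a_2 = -9/2, a_3 = 0, a_4 = -21/8, a_5 = 0.

a_(n+2) = (2 n(n-1) + 3 n - 3) / ((n+1)(n+2)) * a_n; check: a_0 = 3, a_1 = -1, a_2 = -9/2, a_3 = 0, a_4 = -21/8, a_5 = 0


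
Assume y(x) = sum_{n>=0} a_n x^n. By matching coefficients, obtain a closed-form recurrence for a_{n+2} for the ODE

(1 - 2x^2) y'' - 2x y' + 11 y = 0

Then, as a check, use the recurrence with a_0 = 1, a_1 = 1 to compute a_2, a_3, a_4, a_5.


Substitute y = sum_n a_n x^n.
(1 - 2 x^2) y'' contributes (n+2)(n+1) a_{n+2} - 2 n(n-1) a_n at x^n.
-2 x y'(x) contributes -2 n a_n at x^n.
11 y(x) contributes 11 a_n at x^n.
Matching x^n: (n+2)(n+1) a_{n+2} + (-2 n(n-1) - 2 n + 11) a_n = 0.
Thus a_{n+2} = (2 n(n-1) + 2 n - 11) / ((n+1)(n+2)) * a_n.

Check with a_0 = 1, a_1 = 1 (apply the recurrence for n = 0, 1, 2, 3): a_0 = 1, a_1 = 1, a_2 = -11/2, a_3 = -3/2, a_4 = 11/8, a_5 = -21/40.

a_(n+2) = (2 n(n-1) + 2 n - 11) / ((n+1)(n+2)) * a_n; check: a_0 = 1, a_1 = 1, a_2 = -11/2, a_3 = -3/2, a_4 = 11/8, a_5 = -21/40


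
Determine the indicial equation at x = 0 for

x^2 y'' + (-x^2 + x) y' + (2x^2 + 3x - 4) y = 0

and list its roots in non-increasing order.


Divide by x^2 to reach normal form y'' + P_1(x) y' + P_2(x) y = 0 with P_1(x) = -1 + 1/x and P_2(x) = 2 + 3/x - 4/x^2.
x = 0 is a singular point because the y'-coefficient -1 + 1/x has a pole at x = 0 and the y-coefficient 2 + 3/x - 4/x^2 has a pole at x = 0.
It is a regular singular point because x P_1(x) = p(x) = 1 - x and x^2 P_2(x) = q(x) = 2x^2 + 3x - 4 are polynomials, hence analytic at x = 0.
p(0) = 1,  q(0) = -4.
Indicial equation: r(r-1) + p(0) r + q(0) = 0, i.e. r^2 + (p(0) - 1) r + q(0) = 0, i.e. r^2 - 4 = 0.
Discriminant: (0)^2 - 4(-4) = 16, so r = (0 ± 4)/2.
Solving: r_1 = 2, r_2 = -2.

indicial: r^2 - 4 = 0; roots r_1 = 2, r_2 = -2


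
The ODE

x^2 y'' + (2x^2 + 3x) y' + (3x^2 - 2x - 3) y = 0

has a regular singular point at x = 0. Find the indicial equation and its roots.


Divide by x^2 to reach normal form y'' + P_1(x) y' + P_2(x) y = 0 with P_1(x) = 2 + 3/x and P_2(x) = 3 - 2/x - 3/x^2.
x = 0 is a singular point because the y'-coefficient 2 + 3/x has a pole at x = 0 and the y-coefficient 3 - 2/x - 3/x^2 has a pole at x = 0.
It is a regular singular point because x P_1(x) = p(x) = 2x + 3 and x^2 P_2(x) = q(x) = 3x^2 - 2x - 3 are polynomials, hence analytic at x = 0.
p(0) = 3,  q(0) = -3.
Indicial equation: r(r-1) + p(0) r + q(0) = 0, i.e. r^2 + (p(0) - 1) r + q(0) = 0, i.e. r^2 + 2 r - 3 = 0.
Discriminant: (2)^2 - 4(-3) = 16, so r = (-2 ± 4)/2.
Solving: r_1 = 1, r_2 = -3.

indicial: r^2 + 2 r - 3 = 0; roots r_1 = 1, r_2 = -3


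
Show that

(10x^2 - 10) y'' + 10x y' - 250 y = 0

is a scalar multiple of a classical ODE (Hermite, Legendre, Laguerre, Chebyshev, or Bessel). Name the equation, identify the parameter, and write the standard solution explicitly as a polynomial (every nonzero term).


All three coefficients share the factor -10; dividing through by -10 gives  (1 - x^2) y'' - x y' + 25 y = 0.
This matches the Chebyshev equation (1 - x^2) y'' - x y' + n^2 y = 0 (note the -x y' term, not -2x y') with n^2 = 25, so n = 5; the polynomial solution is T_5(x).
With y = sum_k a_k x^k, matching x^k gives (k+2)(k+1) a_{k+2} = (k^2 - n^2) a_k = (k - 5)(k + 5) a_k. The right side vanishes at k = 5, so the series with the parity of 5 terminates at degree 5.
Standard normalization: leading coefficient of T_n is 2^(n-1), so a_5 = 2^4 = 16. Work downward with a_k = (k+1)(k+2) a_{k+2} / ((k - 5)(k + 5)):
  a_3 = (4)(5)(16) / ((3 - 5)(3 + 5)) = 320/(-16) = -20
  a_1 = (2)(3)(-20) / ((1 - 5)(1 + 5)) = -120/(-24) = 5
Hence T_5(x) = 16 x^5 - 20 x^3 + 5 x.

T_5(x); series = 16 x^5 - 20 x^3 + 5 x


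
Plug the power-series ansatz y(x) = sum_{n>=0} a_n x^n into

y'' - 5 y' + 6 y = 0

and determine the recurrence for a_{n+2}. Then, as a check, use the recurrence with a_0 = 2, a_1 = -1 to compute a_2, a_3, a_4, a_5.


Substitute y = sum_n a_n x^n.
y''(x) has coefficient (n+2)(n+1) a_{n+2} at x^n;
-5 y'(x) has coefficient -5 (n+1) a_{n+1} at x^n;
6 y(x) has coefficient 6 a_n at x^n.
Matching x^n: (n+2)(n+1) a_{n+2} - 5 (n+1) a_{n+1} + 6 a_n = 0.
Thus a_{n+2} = [5 (n+1) a_{n+1} - 6 a_n] / ((n+1)(n+2)).

Check with a_0 = 2, a_1 = -1 (apply the recurrence for n = 0, 1, 2, 3): a_0 = 2, a_1 = -1, a_2 = -17/2, a_3 = -79/6, a_4 = -293/24, a_5 = -991/120.

a_(n+2) = [5 (n+1) a_(n+1) - 6 a_n] / ((n+1)(n+2)); check: a_0 = 2, a_1 = -1, a_2 = -17/2, a_3 = -79/6, a_4 = -293/24, a_5 = -991/120


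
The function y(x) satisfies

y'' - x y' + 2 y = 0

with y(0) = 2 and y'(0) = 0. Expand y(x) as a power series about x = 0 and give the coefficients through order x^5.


Ansatz: y(x) = sum_{n>=0} a_n x^n, so y'(x) = sum_{n>=1} n a_n x^(n-1) and y''(x) = sum_{n>=2} n(n-1) a_n x^(n-2).
Substitute into P(x) y'' + Q(x) y' + R(x) y = 0 with P(x) = 1, Q(x) = -x, R(x) = 2, and match powers of x.
Initial conditions: a_0 = 2, a_1 = 0.
Setting the coefficient of each power of x to zero and solving order by order (substituting the coefficients already found):
  x^0: 2 a_2 + 2 a_0 = 0  ->  2 a_2 = -2 a_0 = -4  ->  a_2 = -2
  x^1: 6 a_3 + a_1 = 0  ->  6 a_3 = -a_1 = 0  ->  a_3 = 0
  x^2: 12 a_4 = 0  ->  a_4 = 0
  x^3: 20 a_5 - a_3 = 0  ->  20 a_5 = a_3 = 0  ->  a_5 = 0
Truncated series: y(x) = 2 - 2 x^2 + O(x^6).

a_0 = 2; a_1 = 0; a_2 = -2; a_3 = 0; a_4 = 0; a_5 = 0


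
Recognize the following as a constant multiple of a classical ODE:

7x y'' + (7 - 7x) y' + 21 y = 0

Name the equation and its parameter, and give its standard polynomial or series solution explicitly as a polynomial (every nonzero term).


All three coefficients share the factor 7; dividing through by 7 gives  x y'' + (1 - x) y' + 3 y = 0.
This matches the Laguerre equation x y'' + (1 - x) y' + n y = 0 with n = 3; the polynomial solution is L_3(x).
With y = sum_k a_k x^k, matching x^k gives (k+1)k a_{k+1} + (k+1) a_{k+1} - k a_k + n a_k = 0, i.e. (k+1)^2 a_{k+1} = (k - n) a_k = (k - 3) a_k. The right side vanishes at k = 3, so the series terminates at degree 3.
Standard normalization L_n(0) = 1 gives a_0 = 1. Work upward with a_{k+1} = (k - 3) a_k / (k+1)^2:
  a_1 = (0 - 3)(1) / 1^2 = -3/1 = -3
  a_2 = (1 - 3)(-3) / 2^2 = 6/4 = 3/2
  a_3 = (2 - 3)(3/2) / 3^2 = (-3/2)/9 = -1/6
Hence L_3(x) = -x^3/6 + 3 x^2/2 - 3 x + 1.

L_3(x); series = -x^3/6 + 3 x^2/2 - 3 x + 1


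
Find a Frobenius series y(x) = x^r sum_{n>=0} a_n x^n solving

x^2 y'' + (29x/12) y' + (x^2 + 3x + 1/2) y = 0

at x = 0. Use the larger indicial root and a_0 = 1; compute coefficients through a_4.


Write in Frobenius form y'' + (p(x)/x) y' + (q(x)/x^2) y = 0:
  p(x) = 29/12,  q(x) = x^2 + 3x + 1/2.
Indicial equation: r(r-1) + (29/12) r + (1/2) = 0 -> roots r_1 = -2/3, r_2 = -3/4.
Take r = r_1 = -2/3. Let y(x) = x^r sum_{n>=0} a_n x^n with a_0 = 1.
Substitute y = x^r sum a_n x^n and match x^{r+n}. The recurrence is
  D(n) a_n + 3 a_{n-1} + 1 a_{n-2} = 0,  where D(n) = (r+n)(r+n-1) + (29/12)(r+n) + (1/2).
  a_n = [-3 a_{n-1} - 1 a_{n-2}] / D(n).
Since the indicial polynomial factors as (r - r_1)(r - r_2), D(n) = (r_1 + n - r_1)(r_1 + n - r_2) = n(n + 1/12).
Evaluating step by step (a_0 = 1):
  n = 1: D(1) = 1(1 + 1/12) = 13/12; numerator = -3(1) = -3; a_1 = (-3)/(13/12) = -36/13
  n = 2: D(2) = 2(2 + 1/12) = 25/6; numerator = -3(-36/13) - 1(1) = 95/13; a_2 = (95/13)/(25/6) = 114/65
  n = 3: D(3) = 3(3 + 1/12) = 37/4; numerator = -3(114/65) - 1(-36/13) = -162/65; a_3 = (-162/65)/(37/4) = -648/2405
  n = 4: D(4) = 4(4 + 1/12) = 49/3; numerator = -3(-648/2405) - 1(114/65) = -2274/2405; a_4 = (-2274/2405)/(49/3) = -6822/117845

r = -2/3; a_0 = 1; a_1 = -36/13; a_2 = 114/65; a_3 = -648/2405; a_4 = -6822/117845


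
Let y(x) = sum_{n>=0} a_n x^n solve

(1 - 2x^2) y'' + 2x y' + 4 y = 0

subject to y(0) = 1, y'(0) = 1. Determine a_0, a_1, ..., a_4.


Ansatz: y(x) = sum_{n>=0} a_n x^n, so y'(x) = sum_{n>=1} n a_n x^(n-1) and y''(x) = sum_{n>=2} n(n-1) a_n x^(n-2).
Substitute into P(x) y'' + Q(x) y' + R(x) y = 0 with P(x) = 1 - 2x^2, Q(x) = 2x, R(x) = 4, and match powers of x.
Initial conditions: a_0 = 1, a_1 = 1.
Setting the coefficient of each power of x to zero and solving order by order (substituting the coefficients already found):
  x^0: 2 a_2 + 4 a_0 = 0  ->  2 a_2 = -4 a_0 = -4  ->  a_2 = -2
  x^1: 6 a_3 + 6 a_1 = 0  ->  6 a_3 = -6 a_1 = -6  ->  a_3 = -1
  x^2: 12 a_4 + 4 a_2 = 0  ->  12 a_4 = -4 a_2 = 8  ->  a_4 = 2/3
Truncated series: y(x) = 1 + x - 2 x^2 - x^3 + (2/3) x^4 + O(x^5).

a_0 = 1; a_1 = 1; a_2 = -2; a_3 = -1; a_4 = 2/3


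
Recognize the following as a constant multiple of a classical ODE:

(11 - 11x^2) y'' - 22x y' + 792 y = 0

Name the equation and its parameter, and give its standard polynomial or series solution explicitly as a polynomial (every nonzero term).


All three coefficients share the factor 11; dividing through by 11 gives  (1 - x^2) y'' - 2x y' + 72 y = 0.
This matches the Legendre equation (1 - x^2) y'' - 2x y' + n(n+1) y = 0 (note the -2x y' term) with n(n+1) = 72, so n = 8; the polynomial solution is P_8(x).
With y = sum_k a_k x^k, matching x^k gives (k+2)(k+1) a_{k+2} = [k(k+1) - n(n+1)] a_k = (k - 8)(k + 9) a_k. The right side vanishes at k = 8, so the series with the parity of 8 terminates at degree 8.
Standard normalization (P_n(1) = 1): leading coefficient (2n)!/(2^n (n!)^2) = 20922789888000/(256*1625702400) = 6435/128, so a_8 = 6435/128. Work downward with a_k = (k+1)(k+2) a_{k+2} / ((k - 8)(k + 9)):
  a_6 = (7)(8)(6435/128) / ((6 - 8)(6 + 9)) = (45045/16)/(-30) = -3003/32
  a_4 = (5)(6)(-3003/32) / ((4 - 8)(4 + 9)) = (-45045/16)/(-52) = 3465/64
  a_2 = (3)(4)(3465/64) / ((2 - 8)(2 + 9)) = (10395/16)/(-66) = -315/32
  a_0 = (1)(2)(-315/32) / ((0 - 8)(0 + 9)) = (-315/16)/(-72) = 35/128
Hence P_8(x) = 6435 x^8/128 - 3003 x^6/32 + 3465 x^4/64 - 315 x^2/32 + 35/128.

P_8(x); series = 6435 x^8/128 - 3003 x^6/32 + 3465 x^4/64 - 315 x^2/32 + 35/128


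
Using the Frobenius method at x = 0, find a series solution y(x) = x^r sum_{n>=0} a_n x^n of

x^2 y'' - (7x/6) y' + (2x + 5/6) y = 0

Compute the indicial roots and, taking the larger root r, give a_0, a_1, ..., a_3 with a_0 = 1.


Write in Frobenius form y'' + (p(x)/x) y' + (q(x)/x^2) y = 0:
  p(x) = -7/6,  q(x) = 2x + 5/6.
Indicial equation: r(r-1) + (-7/6) r + (5/6) = 0 -> roots r_1 = 5/3, r_2 = 1/2.
Take r = r_1 = 5/3. Let y(x) = x^r sum_{n>=0} a_n x^n with a_0 = 1.
Substitute y = x^r sum a_n x^n and match x^{r+n}. The recurrence is
  D(n) a_n + 2 a_{n-1} = 0,  where D(n) = (r+n)(r+n-1) + (-7/6)(r+n) + (5/6).
  a_n = -2 / D(n) * a_{n-1}.
Since the indicial polynomial factors as (r - r_1)(r - r_2), D(n) = (r_1 + n - r_1)(r_1 + n - r_2) = n(n + 7/6).
Evaluating step by step (a_0 = 1):
  n = 1: D(1) = 1(1 + 7/6) = 13/6; numerator = -2(1) = -2; a_1 = (-2)/(13/6) = -12/13
  n = 2: D(2) = 2(2 + 7/6) = 19/3; numerator = -2(-12/13) = 24/13; a_2 = (24/13)/(19/3) = 72/247
  n = 3: D(3) = 3(3 + 7/6) = 25/2; numerator = -2(72/247) = -144/247; a_3 = (-144/247)/(25/2) = -288/6175

r = 5/3; a_0 = 1; a_1 = -12/13; a_2 = 72/247; a_3 = -288/6175


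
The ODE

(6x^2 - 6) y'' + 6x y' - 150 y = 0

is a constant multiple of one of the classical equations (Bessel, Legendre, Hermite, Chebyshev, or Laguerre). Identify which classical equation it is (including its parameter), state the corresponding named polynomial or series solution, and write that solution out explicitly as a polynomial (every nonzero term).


All three coefficients share the factor -6; dividing through by -6 gives  (1 - x^2) y'' - x y' + 25 y = 0.
This matches the Chebyshev equation (1 - x^2) y'' - x y' + n^2 y = 0 (note the -x y' term, not -2x y') with n^2 = 25, so n = 5; the polynomial solution is T_5(x).
With y = sum_k a_k x^k, matching x^k gives (k+2)(k+1) a_{k+2} = (k^2 - n^2) a_k = (k - 5)(k + 5) a_k. The right side vanishes at k = 5, so the series with the parity of 5 terminates at degree 5.
Standard normalization: leading coefficient of T_n is 2^(n-1), so a_5 = 2^4 = 16. Work downward with a_k = (k+1)(k+2) a_{k+2} / ((k - 5)(k + 5)):
  a_3 = (4)(5)(16) / ((3 - 5)(3 + 5)) = 320/(-16) = -20
  a_1 = (2)(3)(-20) / ((1 - 5)(1 + 5)) = -120/(-24) = 5
Hence T_5(x) = 16 x^5 - 20 x^3 + 5 x.

T_5(x); series = 16 x^5 - 20 x^3 + 5 x


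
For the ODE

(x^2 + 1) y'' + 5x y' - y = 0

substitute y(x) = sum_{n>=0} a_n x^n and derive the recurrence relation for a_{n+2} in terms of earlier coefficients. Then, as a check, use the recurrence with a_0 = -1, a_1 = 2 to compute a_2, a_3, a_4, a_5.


Substitute y = sum_n a_n x^n.
(1 + 1 x^2) y'' contributes (n+2)(n+1) a_{n+2} + n(n-1) a_n at x^n.
5 x y'(x) contributes 5 n a_n at x^n.
-y(x) contributes -1 a_n at x^n.
Matching x^n: (n+2)(n+1) a_{n+2} + (n(n-1) + 5 n - 1) a_n = 0.
Thus a_{n+2} = (-n(n-1) - 5 n + 1) / ((n+1)(n+2)) * a_n.

Check with a_0 = -1, a_1 = 2 (apply the recurrence for n = 0, 1, 2, 3): a_0 = -1, a_1 = 2, a_2 = -1/2, a_3 = -4/3, a_4 = 11/24, a_5 = 4/3.

a_(n+2) = (-n(n-1) - 5 n + 1) / ((n+1)(n+2)) * a_n; check: a_0 = -1, a_1 = 2, a_2 = -1/2, a_3 = -4/3, a_4 = 11/24, a_5 = 4/3


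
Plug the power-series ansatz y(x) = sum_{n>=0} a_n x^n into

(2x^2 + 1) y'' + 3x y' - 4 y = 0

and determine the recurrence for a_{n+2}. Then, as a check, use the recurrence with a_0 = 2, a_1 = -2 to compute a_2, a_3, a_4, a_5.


Substitute y = sum_n a_n x^n.
(1 + 2 x^2) y'' contributes (n+2)(n+1) a_{n+2} + 2 n(n-1) a_n at x^n.
3 x y'(x) contributes 3 n a_n at x^n.
-4 y(x) contributes -4 a_n at x^n.
Matching x^n: (n+2)(n+1) a_{n+2} + (2 n(n-1) + 3 n - 4) a_n = 0.
Thus a_{n+2} = (-2 n(n-1) - 3 n + 4) / ((n+1)(n+2)) * a_n.

Check with a_0 = 2, a_1 = -2 (apply the recurrence for n = 0, 1, 2, 3): a_0 = 2, a_1 = -2, a_2 = 4, a_3 = -1/3, a_4 = -2, a_5 = 17/60.

a_(n+2) = (-2 n(n-1) - 3 n + 4) / ((n+1)(n+2)) * a_n; check: a_0 = 2, a_1 = -2, a_2 = 4, a_3 = -1/3, a_4 = -2, a_5 = 17/60


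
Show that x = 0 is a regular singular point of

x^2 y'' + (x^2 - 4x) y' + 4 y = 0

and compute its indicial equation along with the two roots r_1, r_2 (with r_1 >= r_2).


Divide by x^2 to reach normal form y'' + P_1(x) y' + P_2(x) y = 0 with P_1(x) = 1 - 4/x and P_2(x) = 4/x^2.
x = 0 is a singular point because the y'-coefficient 1 - 4/x has a pole at x = 0 and the y-coefficient 4/x^2 has a pole at x = 0.
It is a regular singular point because x P_1(x) = p(x) = x - 4 and x^2 P_2(x) = q(x) = 4 are polynomials, hence analytic at x = 0.
p(0) = -4,  q(0) = 4.
Indicial equation: r(r-1) + p(0) r + q(0) = 0, i.e. r^2 + (p(0) - 1) r + q(0) = 0, i.e. r^2 - 5 r + 4 = 0.
Discriminant: (-5)^2 - 4(4) = 9, so r = (5 ± 3)/2.
Solving: r_1 = 4, r_2 = 1.

indicial: r^2 - 5 r + 4 = 0; roots r_1 = 4, r_2 = 1


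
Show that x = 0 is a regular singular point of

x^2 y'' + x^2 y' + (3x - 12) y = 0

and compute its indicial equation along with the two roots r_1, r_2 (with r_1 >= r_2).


Divide by x^2 to reach normal form y'' + P_1(x) y' + P_2(x) y = 0 with P_1(x) = 1 and P_2(x) = 3/x - 12/x^2.
x = 0 is a singular point because the y-coefficient 3/x - 12/x^2 has a pole at x = 0.
It is a regular singular point because x P_1(x) = p(x) = x and x^2 P_2(x) = q(x) = 3x - 12 are polynomials, hence analytic at x = 0.
p(0) = 0,  q(0) = -12.
Indicial equation: r(r-1) + p(0) r + q(0) = 0, i.e. r^2 + (p(0) - 1) r + q(0) = 0, i.e. r^2 - 1 r - 12 = 0.
Discriminant: (-1)^2 - 4(-12) = 49, so r = (1 ± 7)/2.
Solving: r_1 = 4, r_2 = -3.

indicial: r^2 - 1 r - 12 = 0; roots r_1 = 4, r_2 = -3


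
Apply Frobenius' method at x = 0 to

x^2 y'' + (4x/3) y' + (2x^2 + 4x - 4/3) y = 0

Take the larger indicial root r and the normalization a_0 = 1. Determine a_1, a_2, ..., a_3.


Write in Frobenius form y'' + (p(x)/x) y' + (q(x)/x^2) y = 0:
  p(x) = 4/3,  q(x) = 2x^2 + 4x - 4/3.
Indicial equation: r(r-1) + (4/3) r + (-4/3) = 0 -> roots r_1 = 1, r_2 = -4/3.
Take r = r_1 = 1. Let y(x) = x^r sum_{n>=0} a_n x^n with a_0 = 1.
Substitute y = x^r sum a_n x^n and match x^{r+n}. The recurrence is
  D(n) a_n + 4 a_{n-1} + 2 a_{n-2} = 0,  where D(n) = (r+n)(r+n-1) + (4/3)(r+n) + (-4/3).
  a_n = [-4 a_{n-1} - 2 a_{n-2}] / D(n).
Since the indicial polynomial factors as (r - r_1)(r - r_2), D(n) = (r_1 + n - r_1)(r_1 + n - r_2) = n(n + 7/3).
Evaluating step by step (a_0 = 1):
  n = 1: D(1) = 1(1 + 7/3) = 10/3; numerator = -4(1) = -4; a_1 = (-4)/(10/3) = -6/5
  n = 2: D(2) = 2(2 + 7/3) = 26/3; numerator = -4(-6/5) - 2(1) = 14/5; a_2 = (14/5)/(26/3) = 21/65
  n = 3: D(3) = 3(3 + 7/3) = 16; numerator = -4(21/65) - 2(-6/5) = 72/65; a_3 = (72/65)/(16) = 9/130

r = 1; a_0 = 1; a_1 = -6/5; a_2 = 21/65; a_3 = 9/130


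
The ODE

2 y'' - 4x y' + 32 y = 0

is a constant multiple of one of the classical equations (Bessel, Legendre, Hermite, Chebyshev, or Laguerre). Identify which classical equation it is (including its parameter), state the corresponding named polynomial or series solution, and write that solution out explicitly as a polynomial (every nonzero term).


All three coefficients share the factor 2; dividing through by 2 gives  y'' - 2x y' + 16 y = 0.
This matches the Hermite equation y'' - 2x y' + 2n y = 0 with 2n = 16, so n = 8; the polynomial solution is H_8(x).
With y = sum_k a_k x^k, matching x^k gives (k+2)(k+1) a_{k+2} = 2(k - n) a_k = 2(k - 8) a_k. The right side vanishes at k = 8, so the series with the parity of 8 terminates at degree 8.
Standard normalization: leading coefficient of H_n is 2^n, so a_8 = 2^8 = 256. Work downward with a_k = (k+1)(k+2) a_{k+2} / (2(k - n)):
  a_6 = (7)(8)(256) / (2(6 - 8)) = 14336/(-4) = -3584
  a_4 = (5)(6)(-3584) / (2(4 - 8)) = -107520/(-8) = 13440
  a_2 = (3)(4)(13440) / (2(2 - 8)) = 161280/(-12) = -13440
  a_0 = (1)(2)(-13440) / (2(0 - 8)) = -26880/(-16) = 1680
Hence H_8(x) = 256 x^8 - 3584 x^6 + 13440 x^4 - 13440 x^2 + 1680.

H_8(x); series = 256 x^8 - 3584 x^6 + 13440 x^4 - 13440 x^2 + 1680
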